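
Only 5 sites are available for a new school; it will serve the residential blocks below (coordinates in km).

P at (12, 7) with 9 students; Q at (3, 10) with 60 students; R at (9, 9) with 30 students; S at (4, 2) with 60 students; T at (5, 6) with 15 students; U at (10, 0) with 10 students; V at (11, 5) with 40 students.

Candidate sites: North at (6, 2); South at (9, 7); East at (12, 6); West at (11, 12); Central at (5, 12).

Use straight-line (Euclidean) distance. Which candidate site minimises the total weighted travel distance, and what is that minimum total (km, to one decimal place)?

Total weighted distance at each candidate:
  North (6, 2): total = 1271.2
  South (9, 7): total = 1159.5
  East (12, 6): total = 1488.7
  West (11, 12): total = 1908.9
  Central (5, 12): total = 1588.9
Minimum is at South with total 1159.5 km.

South, total 1159.5 km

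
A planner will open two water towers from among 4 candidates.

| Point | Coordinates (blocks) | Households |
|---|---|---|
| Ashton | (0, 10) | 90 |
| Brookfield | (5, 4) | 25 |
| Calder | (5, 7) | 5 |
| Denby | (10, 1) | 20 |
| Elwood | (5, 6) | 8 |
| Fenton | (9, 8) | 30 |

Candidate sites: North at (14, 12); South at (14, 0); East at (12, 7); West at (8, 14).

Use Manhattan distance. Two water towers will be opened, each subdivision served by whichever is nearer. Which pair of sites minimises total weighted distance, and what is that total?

{East, West}, total 1709

Evaluate every pair (each demand assigned to the nearer of the two):
  {East, West}: total = 1709
  {South, West}: total = 1853
  {South, East}: total = 1919
  {North, East}: total = 1979
  {North, West}: total = 2053
  {North, South}: total = 2325
Best pair: {East, West} with total 1709.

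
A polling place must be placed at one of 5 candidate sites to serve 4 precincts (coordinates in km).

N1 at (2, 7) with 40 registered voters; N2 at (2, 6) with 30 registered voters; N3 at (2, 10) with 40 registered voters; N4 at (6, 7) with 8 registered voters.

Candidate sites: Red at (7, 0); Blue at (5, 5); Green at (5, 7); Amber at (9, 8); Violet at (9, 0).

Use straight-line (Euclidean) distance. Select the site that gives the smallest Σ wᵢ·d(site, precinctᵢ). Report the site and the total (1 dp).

Total weighted distance at each candidate:
  Red (7, 0): total = 1082.2
  Blue (5, 5): total = 490.2
  Green (5, 7): total = 392.6
  Amber (9, 8): total = 817.7
  Violet (9, 0): total = 1221.8
Minimum is at Green with total 392.6 km.

Green, total 392.6 km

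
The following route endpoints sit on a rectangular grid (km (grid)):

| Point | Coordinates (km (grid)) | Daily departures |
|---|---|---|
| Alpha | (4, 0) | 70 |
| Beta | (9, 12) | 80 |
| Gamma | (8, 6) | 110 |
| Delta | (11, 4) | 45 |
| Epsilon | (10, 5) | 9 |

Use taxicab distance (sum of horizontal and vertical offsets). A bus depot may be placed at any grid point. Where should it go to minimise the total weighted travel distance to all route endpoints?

(8, 6)

Manhattan distance separates: Σwᵢ(|x−xᵢ|+|y−yᵢ|) = Σwᵢ|x−xᵢ| + Σwᵢ|y−yᵢ|, so x and y are optimised independently as 1-D weighted medians.
Total weight W = 314; half = 157.
x-coordinate, sorted with cumulative weight:
  x=4 (Alpha, w=70) cum 70
  x=8 (Gamma, w=110) cum 180  ← median
  x=9 (Beta, w=80) cum 260
  x=10 (Epsilon, w=9) cum 269
  x=11 (Delta, w=45) cum 314
⇒ x* = 8
y-coordinate, sorted with cumulative weight:
  y=0 (Alpha, w=70) cum 70
  y=4 (Delta, w=45) cum 115
  y=5 (Epsilon, w=9) cum 124
  y=6 (Gamma, w=110) cum 234  ← median
  y=12 (Beta, w=80) cum 314
⇒ y* = 6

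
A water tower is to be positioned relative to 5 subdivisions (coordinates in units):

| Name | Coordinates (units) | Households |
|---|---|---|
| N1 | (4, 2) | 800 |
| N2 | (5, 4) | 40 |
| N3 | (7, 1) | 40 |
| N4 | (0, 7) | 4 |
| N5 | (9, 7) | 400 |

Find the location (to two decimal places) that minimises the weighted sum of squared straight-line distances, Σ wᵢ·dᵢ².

The minimiser of Σwᵢ‖p−pᵢ‖² is the weighted centroid p* = (Σwᵢpᵢ)/(Σwᵢ).
Σwᵢ = 1284.
Σwᵢxᵢ = 800·4 + 40·5 + 40·7 + 4·0 + 400·9 = 7280.
Σwᵢyᵢ = 800·2 + 40·4 + 40·1 + 4·7 + 400·7 = 4628.
x* = 7280/1284 = 5.67, y* = 4628/1284 = 3.60.

(5.67, 3.60)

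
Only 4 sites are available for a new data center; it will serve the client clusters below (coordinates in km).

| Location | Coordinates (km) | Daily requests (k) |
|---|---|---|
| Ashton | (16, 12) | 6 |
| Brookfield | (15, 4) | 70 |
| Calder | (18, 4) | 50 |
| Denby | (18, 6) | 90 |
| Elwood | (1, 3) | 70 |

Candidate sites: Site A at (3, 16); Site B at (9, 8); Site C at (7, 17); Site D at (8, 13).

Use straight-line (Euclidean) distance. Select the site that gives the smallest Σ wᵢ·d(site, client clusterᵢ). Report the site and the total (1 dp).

Site B, total 2535.7 km

Total weighted distance at each candidate:
  Site A (3, 16): total = 4773.2
  Site B (9, 8): total = 2535.7
  Site C (7, 17): total = 4448.0
  Site D (8, 13): total = 3472.2
Minimum is at Site B with total 2535.7 km.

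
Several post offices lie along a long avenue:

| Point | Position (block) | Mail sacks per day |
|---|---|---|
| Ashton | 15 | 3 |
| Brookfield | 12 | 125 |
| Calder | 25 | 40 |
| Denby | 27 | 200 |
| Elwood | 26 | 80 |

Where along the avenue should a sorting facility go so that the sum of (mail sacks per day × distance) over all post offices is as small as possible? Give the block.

x = 26

For a sum of weighted absolute distances on a line, the optimum is the weighted median (not the mean). Total weight W = 448; half-weight = 224.
Sort by position and accumulate weight:
  block 12 (Brookfield, w=125) → cum 125
  block 15 (Ashton, w=3) → cum 128
  block 25 (Calder, w=40) → cum 168
  block 26 (Elwood, w=80) → cum 248  ≥ 224 → median here
  block 27 (Denby, w=200) → cum 448
Optimal location: block 26.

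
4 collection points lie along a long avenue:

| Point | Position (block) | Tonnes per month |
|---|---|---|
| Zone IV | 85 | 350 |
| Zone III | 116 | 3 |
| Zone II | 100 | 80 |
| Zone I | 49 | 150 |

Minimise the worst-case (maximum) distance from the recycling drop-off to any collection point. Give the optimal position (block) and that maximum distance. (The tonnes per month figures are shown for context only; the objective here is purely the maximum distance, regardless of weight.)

location 82.5, max distance 33.5

The 1-center on a line is the midpoint of the two extreme points: leftmost at 49, rightmost at 116.
Optimal location = (49 + 116)/2 = 82.5; maximum distance = (116 − 49)/2 = 33.5.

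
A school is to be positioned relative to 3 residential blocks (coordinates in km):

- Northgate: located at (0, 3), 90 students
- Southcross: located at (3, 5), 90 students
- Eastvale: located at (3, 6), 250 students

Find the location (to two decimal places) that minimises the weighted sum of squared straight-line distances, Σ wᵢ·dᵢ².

The minimiser of Σwᵢ‖p−pᵢ‖² is the weighted centroid p* = (Σwᵢpᵢ)/(Σwᵢ).
Σwᵢ = 430.
Σwᵢxᵢ = 90·0 + 90·3 + 250·3 = 1020.
Σwᵢyᵢ = 90·3 + 90·5 + 250·6 = 2220.
x* = 1020/430 = 2.37, y* = 2220/430 = 5.16.

(2.37, 5.16)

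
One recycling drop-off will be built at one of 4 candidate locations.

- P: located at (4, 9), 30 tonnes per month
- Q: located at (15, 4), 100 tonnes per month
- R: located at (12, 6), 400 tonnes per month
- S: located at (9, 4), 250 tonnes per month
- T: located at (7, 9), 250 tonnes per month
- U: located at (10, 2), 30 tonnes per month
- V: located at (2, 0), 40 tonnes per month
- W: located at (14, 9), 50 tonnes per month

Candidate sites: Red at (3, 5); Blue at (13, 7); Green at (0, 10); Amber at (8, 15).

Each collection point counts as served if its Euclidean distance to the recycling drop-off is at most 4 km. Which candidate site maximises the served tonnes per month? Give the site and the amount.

Coverage radius r = 4 km; a point is covered iff (Δx)²+(Δy)² ≤ 4² = 16.
  Red (3, 5): covers {none} → 0
  Blue (13, 7): covers {Q, R, W} → 550
  Green (0, 10): covers {none} → 0
  Amber (8, 15): covers {none} → 0
Maximum coverage at Blue: 550 tonnes per month.

Blue, covering 550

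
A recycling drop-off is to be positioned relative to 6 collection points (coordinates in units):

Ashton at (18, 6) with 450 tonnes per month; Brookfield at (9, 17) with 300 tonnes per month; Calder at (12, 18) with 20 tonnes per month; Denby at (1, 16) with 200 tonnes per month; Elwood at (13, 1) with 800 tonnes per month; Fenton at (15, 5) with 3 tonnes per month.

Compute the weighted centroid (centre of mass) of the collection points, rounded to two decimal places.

The minimiser of Σwᵢ‖p−pᵢ‖² is the weighted centroid p* = (Σwᵢpᵢ)/(Σwᵢ).
Σwᵢ = 1773.
Σwᵢxᵢ = 450·18 + 300·9 + 20·12 + 200·1 + 800·13 + 3·15 = 21685.
Σwᵢyᵢ = 450·6 + 300·17 + 20·18 + 200·16 + 800·1 + 3·5 = 12175.
x* = 21685/1773 = 12.23, y* = 12175/1773 = 6.87.

(12.23, 6.87)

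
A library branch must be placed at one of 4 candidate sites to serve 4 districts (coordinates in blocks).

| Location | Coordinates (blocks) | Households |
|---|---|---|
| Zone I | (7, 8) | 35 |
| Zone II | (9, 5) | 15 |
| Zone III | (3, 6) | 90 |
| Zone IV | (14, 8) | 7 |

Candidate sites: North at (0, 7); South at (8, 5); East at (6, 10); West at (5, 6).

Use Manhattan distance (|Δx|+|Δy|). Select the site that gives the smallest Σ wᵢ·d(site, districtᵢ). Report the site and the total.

Total weighted distance at each candidate:
  North (0, 7): total = 910
  South (8, 5): total = 758
  East (6, 10): total = 925
  West (5, 6): total = 472
Minimum is at West with total 472 blocks.

West, total 472 blocks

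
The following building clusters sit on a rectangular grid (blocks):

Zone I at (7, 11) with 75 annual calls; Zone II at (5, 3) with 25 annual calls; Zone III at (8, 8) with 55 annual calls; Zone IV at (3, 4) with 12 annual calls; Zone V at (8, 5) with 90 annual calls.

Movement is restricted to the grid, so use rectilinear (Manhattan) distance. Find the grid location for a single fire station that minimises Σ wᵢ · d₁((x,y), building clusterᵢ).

(8, 8)

Manhattan distance separates: Σwᵢ(|x−xᵢ|+|y−yᵢ|) = Σwᵢ|x−xᵢ| + Σwᵢ|y−yᵢ|, so x and y are optimised independently as 1-D weighted medians.
Total weight W = 257; half = 128.5.
x-coordinate, sorted with cumulative weight:
  x=3 (Zone IV, w=12) cum 12
  x=5 (Zone II, w=25) cum 37
  x=7 (Zone I, w=75) cum 112
  x=8 (Zone III, w=55) cum 167  ← median
  x=8 (Zone V, w=90) cum 257
⇒ x* = 8
y-coordinate, sorted with cumulative weight:
  y=3 (Zone II, w=25) cum 25
  y=4 (Zone IV, w=12) cum 37
  y=5 (Zone V, w=90) cum 127
  y=8 (Zone III, w=55) cum 182  ← median
  y=11 (Zone I, w=75) cum 257
⇒ y* = 8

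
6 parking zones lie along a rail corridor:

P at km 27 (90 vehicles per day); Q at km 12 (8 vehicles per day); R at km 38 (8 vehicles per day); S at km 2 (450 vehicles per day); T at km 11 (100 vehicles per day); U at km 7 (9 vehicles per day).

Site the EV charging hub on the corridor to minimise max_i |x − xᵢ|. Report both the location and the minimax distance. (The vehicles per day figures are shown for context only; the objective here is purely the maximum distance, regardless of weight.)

location 20, max distance 18

The 1-center on a line is the midpoint of the two extreme points: leftmost at 2, rightmost at 38.
Optimal location = (2 + 38)/2 = 20; maximum distance = (38 − 2)/2 = 18.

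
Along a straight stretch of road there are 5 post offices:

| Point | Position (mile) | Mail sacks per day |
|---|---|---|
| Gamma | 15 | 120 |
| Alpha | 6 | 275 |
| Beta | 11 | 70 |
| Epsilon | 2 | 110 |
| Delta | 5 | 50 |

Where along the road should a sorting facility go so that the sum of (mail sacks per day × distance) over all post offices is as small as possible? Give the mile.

x = 6

For a sum of weighted absolute distances on a line, the optimum is the weighted median (not the mean). Total weight W = 625; half-weight = 312.5.
Sort by position and accumulate weight:
  mile 2 (Epsilon, w=110) → cum 110
  mile 5 (Delta, w=50) → cum 160
  mile 6 (Alpha, w=275) → cum 435  ≥ 312.5 → median here
  mile 11 (Beta, w=70) → cum 505
  mile 15 (Gamma, w=120) → cum 625
Optimal location: mile 6.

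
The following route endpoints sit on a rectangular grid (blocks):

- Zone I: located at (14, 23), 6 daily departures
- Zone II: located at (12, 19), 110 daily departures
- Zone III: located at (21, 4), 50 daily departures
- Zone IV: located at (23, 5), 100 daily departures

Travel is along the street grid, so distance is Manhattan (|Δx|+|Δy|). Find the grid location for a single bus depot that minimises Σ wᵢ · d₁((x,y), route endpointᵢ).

Manhattan distance separates: Σwᵢ(|x−xᵢ|+|y−yᵢ|) = Σwᵢ|x−xᵢ| + Σwᵢ|y−yᵢ|, so x and y are optimised independently as 1-D weighted medians.
Total weight W = 266; half = 133.
x-coordinate, sorted with cumulative weight:
  x=12 (Zone II, w=110) cum 110
  x=14 (Zone I, w=6) cum 116
  x=21 (Zone III, w=50) cum 166  ← median
  x=23 (Zone IV, w=100) cum 266
⇒ x* = 21
y-coordinate, sorted with cumulative weight:
  y=4 (Zone III, w=50) cum 50
  y=5 (Zone IV, w=100) cum 150  ← median
  y=19 (Zone II, w=110) cum 260
  y=23 (Zone I, w=6) cum 266
⇒ y* = 5

(21, 5)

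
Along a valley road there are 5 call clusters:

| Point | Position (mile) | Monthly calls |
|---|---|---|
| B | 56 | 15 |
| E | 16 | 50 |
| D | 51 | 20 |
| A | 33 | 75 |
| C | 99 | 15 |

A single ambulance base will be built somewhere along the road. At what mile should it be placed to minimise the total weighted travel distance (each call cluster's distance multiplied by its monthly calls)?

For a sum of weighted absolute distances on a line, the optimum is the weighted median (not the mean). Total weight W = 175; half-weight = 87.5.
Sort by position and accumulate weight:
  mile 16 (E, w=50) → cum 50
  mile 33 (A, w=75) → cum 125  ≥ 87.5 → median here
  mile 51 (D, w=20) → cum 145
  mile 56 (B, w=15) → cum 160
  mile 99 (C, w=15) → cum 175
Optimal location: mile 33.

x = 33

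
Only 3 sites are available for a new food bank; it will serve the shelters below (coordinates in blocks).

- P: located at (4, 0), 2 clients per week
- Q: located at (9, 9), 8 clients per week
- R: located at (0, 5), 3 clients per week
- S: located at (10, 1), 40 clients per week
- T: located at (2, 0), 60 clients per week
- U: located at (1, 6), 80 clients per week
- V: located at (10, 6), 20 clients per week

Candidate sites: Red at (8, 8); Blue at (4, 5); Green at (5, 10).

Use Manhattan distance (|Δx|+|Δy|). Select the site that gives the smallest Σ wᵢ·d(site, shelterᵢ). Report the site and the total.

Total weighted distance at each candidate:
  Red (8, 8): total = 2073
  Blue (4, 5): total = 1374
  Green (5, 10): total = 2252
Minimum is at Blue with total 1374 blocks.

Blue, total 1374 blocks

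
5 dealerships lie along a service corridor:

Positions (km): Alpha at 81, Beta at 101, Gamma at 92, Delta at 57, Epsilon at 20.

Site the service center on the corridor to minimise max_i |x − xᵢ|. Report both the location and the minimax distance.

The 1-center on a line is the midpoint of the two extreme points: leftmost at 20, rightmost at 101.
Optimal location = (20 + 101)/2 = 60.5; maximum distance = (101 − 20)/2 = 40.5.

location 60.5, max distance 40.5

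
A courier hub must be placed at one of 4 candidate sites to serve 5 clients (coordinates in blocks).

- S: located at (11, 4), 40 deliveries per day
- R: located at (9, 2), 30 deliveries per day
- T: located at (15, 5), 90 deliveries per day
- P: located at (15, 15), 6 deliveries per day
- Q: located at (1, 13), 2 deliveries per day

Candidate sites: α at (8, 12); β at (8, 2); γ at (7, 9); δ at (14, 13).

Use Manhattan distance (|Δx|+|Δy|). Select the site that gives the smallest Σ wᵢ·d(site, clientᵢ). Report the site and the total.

Total weighted distance at each candidate:
  α (8, 12): total = 2106
  β (8, 2): total = 1286
  γ (7, 9): total = 1814
  δ (14, 13): total = 1814
Minimum is at β with total 1286 blocks.

β, total 1286 blocks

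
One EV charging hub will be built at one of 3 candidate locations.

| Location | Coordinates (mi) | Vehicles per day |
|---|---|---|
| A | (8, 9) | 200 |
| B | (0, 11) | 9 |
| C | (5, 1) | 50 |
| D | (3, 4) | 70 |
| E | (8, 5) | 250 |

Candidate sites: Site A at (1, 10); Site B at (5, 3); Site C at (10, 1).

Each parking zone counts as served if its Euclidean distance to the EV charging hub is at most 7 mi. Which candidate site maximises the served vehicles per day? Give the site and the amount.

Coverage radius r = 7 mi; a point is covered iff (Δx)²+(Δy)² ≤ 7² = 49.
  Site A (1, 10): covers {B, D} → 79
  Site B (5, 3): covers {A, C, D, E} → 570
  Site C (10, 1): covers {C, E} → 300
Maximum coverage at Site B: 570 vehicles per day.

Site B, covering 570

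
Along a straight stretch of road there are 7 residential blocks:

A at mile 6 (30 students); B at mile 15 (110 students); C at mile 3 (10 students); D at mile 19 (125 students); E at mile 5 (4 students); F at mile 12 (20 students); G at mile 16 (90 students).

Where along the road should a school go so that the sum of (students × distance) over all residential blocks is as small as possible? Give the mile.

For a sum of weighted absolute distances on a line, the optimum is the weighted median (not the mean). Total weight W = 389; half-weight = 194.5.
Sort by position and accumulate weight:
  mile 3 (C, w=10) → cum 10
  mile 5 (E, w=4) → cum 14
  mile 6 (A, w=30) → cum 44
  mile 12 (F, w=20) → cum 64
  mile 15 (B, w=110) → cum 174
  mile 16 (G, w=90) → cum 264  ≥ 194.5 → median here
  mile 19 (D, w=125) → cum 389
Optimal location: mile 16.

x = 16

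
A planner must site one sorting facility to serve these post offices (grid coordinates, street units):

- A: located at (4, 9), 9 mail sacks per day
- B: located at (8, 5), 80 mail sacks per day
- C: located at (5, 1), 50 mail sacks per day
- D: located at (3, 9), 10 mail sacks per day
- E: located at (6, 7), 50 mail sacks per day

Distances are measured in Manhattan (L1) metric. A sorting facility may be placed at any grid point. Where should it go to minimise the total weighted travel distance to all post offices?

Manhattan distance separates: Σwᵢ(|x−xᵢ|+|y−yᵢ|) = Σwᵢ|x−xᵢ| + Σwᵢ|y−yᵢ|, so x and y are optimised independently as 1-D weighted medians.
Total weight W = 199; half = 99.5.
x-coordinate, sorted with cumulative weight:
  x=3 (D, w=10) cum 10
  x=4 (A, w=9) cum 19
  x=5 (C, w=50) cum 69
  x=6 (E, w=50) cum 119  ← median
  x=8 (B, w=80) cum 199
⇒ x* = 6
y-coordinate, sorted with cumulative weight:
  y=1 (C, w=50) cum 50
  y=5 (B, w=80) cum 130  ← median
  y=7 (E, w=50) cum 180
  y=9 (A, w=9) cum 189
  y=9 (D, w=10) cum 199
⇒ y* = 5

(6, 5)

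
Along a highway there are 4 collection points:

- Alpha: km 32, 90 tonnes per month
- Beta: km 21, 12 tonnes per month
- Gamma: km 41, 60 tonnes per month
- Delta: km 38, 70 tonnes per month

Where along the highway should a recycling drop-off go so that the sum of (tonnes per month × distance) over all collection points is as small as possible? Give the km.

x = 38

For a sum of weighted absolute distances on a line, the optimum is the weighted median (not the mean). Total weight W = 232; half-weight = 116.
Sort by position and accumulate weight:
  km 21 (Beta, w=12) → cum 12
  km 32 (Alpha, w=90) → cum 102
  km 38 (Delta, w=70) → cum 172  ≥ 116 → median here
  km 41 (Gamma, w=60) → cum 232
Optimal location: km 38.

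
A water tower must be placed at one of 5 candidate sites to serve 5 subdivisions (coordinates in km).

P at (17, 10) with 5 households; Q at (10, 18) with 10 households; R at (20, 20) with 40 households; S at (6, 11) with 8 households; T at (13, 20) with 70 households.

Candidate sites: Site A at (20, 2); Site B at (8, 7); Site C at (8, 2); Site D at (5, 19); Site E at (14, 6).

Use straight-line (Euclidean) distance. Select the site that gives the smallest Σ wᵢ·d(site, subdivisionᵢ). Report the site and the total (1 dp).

Total weighted distance at each candidate:
  Site A (20, 2): total = 2436.5
  Site B (8, 7): total = 1877.7
  Site C (8, 2): total = 2468.2
  Site D (5, 19): total = 1356.2
  Site E (14, 6): total = 1818.7
Minimum is at Site D with total 1356.2 km.

Site D, total 1356.2 km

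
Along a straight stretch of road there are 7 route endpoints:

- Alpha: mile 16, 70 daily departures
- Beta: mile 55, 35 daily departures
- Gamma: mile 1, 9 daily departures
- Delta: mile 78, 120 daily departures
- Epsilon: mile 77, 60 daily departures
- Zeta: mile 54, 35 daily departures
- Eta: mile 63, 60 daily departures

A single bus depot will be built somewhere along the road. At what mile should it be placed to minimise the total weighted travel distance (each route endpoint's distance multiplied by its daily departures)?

For a sum of weighted absolute distances on a line, the optimum is the weighted median (not the mean). Total weight W = 389; half-weight = 194.5.
Sort by position and accumulate weight:
  mile 1 (Gamma, w=9) → cum 9
  mile 16 (Alpha, w=70) → cum 79
  mile 54 (Zeta, w=35) → cum 114
  mile 55 (Beta, w=35) → cum 149
  mile 63 (Eta, w=60) → cum 209  ≥ 194.5 → median here
  mile 77 (Epsilon, w=60) → cum 269
  mile 78 (Delta, w=120) → cum 389
Optimal location: mile 63.

x = 63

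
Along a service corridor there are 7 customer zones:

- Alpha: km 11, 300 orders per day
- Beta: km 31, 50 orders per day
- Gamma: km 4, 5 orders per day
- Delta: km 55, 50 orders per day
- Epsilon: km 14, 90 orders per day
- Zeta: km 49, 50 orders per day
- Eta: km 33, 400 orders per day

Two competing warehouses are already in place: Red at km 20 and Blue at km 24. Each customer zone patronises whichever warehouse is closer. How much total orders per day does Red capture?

The indifferent point is the midpoint (20+24)/2 = 22; customer zones left of it (closer to Red at 20) go to Red, those right go to Blue.
  Gamma at 4 (w=5) → Red
  Alpha at 11 (w=300) → Red
  Epsilon at 14 (w=90) → Red
  Beta at 31 (w=50) → Blue
  Eta at 33 (w=400) → Blue
  Zeta at 49 (w=50) → Blue
  Delta at 55 (w=50) → Blue
Red captures 395; Blue captures 550.

395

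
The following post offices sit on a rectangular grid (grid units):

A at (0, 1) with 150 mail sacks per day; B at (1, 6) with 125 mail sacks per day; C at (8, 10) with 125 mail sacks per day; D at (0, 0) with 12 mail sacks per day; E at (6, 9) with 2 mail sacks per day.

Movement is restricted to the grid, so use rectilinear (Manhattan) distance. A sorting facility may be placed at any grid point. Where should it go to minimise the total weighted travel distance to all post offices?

Manhattan distance separates: Σwᵢ(|x−xᵢ|+|y−yᵢ|) = Σwᵢ|x−xᵢ| + Σwᵢ|y−yᵢ|, so x and y are optimised independently as 1-D weighted medians.
Total weight W = 414; half = 207.
x-coordinate, sorted with cumulative weight:
  x=0 (A, w=150) cum 150
  x=0 (D, w=12) cum 162
  x=1 (B, w=125) cum 287  ← median
  x=6 (E, w=2) cum 289
  x=8 (C, w=125) cum 414
⇒ x* = 1
y-coordinate, sorted with cumulative weight:
  y=0 (D, w=12) cum 12
  y=1 (A, w=150) cum 162
  y=6 (B, w=125) cum 287  ← median
  y=9 (E, w=2) cum 289
  y=10 (C, w=125) cum 414
⇒ y* = 6

(1, 6)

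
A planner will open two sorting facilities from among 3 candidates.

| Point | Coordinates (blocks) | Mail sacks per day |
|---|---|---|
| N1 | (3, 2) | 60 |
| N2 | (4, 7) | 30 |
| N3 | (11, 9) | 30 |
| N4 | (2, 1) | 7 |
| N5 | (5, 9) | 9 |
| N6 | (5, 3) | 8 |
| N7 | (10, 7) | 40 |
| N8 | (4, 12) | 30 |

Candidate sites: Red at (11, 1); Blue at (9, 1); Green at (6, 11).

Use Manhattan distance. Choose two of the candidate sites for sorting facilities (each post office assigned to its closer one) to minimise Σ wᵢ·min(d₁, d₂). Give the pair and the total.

{Blue, Green}, total 1304

Evaluate every pair (each demand assigned to the nearer of the two):
  {Blue, Green}: total = 1304
  {Red, Green}: total = 1454
  {Red, Blue}: total = 1955
Best pair: {Blue, Green} with total 1304.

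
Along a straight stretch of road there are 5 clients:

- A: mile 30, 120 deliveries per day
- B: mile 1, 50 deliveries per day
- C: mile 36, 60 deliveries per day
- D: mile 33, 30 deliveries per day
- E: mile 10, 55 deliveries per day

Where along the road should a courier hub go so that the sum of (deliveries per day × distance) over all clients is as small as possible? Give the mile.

x = 30

For a sum of weighted absolute distances on a line, the optimum is the weighted median (not the mean). Total weight W = 315; half-weight = 157.5.
Sort by position and accumulate weight:
  mile 1 (B, w=50) → cum 50
  mile 10 (E, w=55) → cum 105
  mile 30 (A, w=120) → cum 225  ≥ 157.5 → median here
  mile 33 (D, w=30) → cum 255
  mile 36 (C, w=60) → cum 315
Optimal location: mile 30.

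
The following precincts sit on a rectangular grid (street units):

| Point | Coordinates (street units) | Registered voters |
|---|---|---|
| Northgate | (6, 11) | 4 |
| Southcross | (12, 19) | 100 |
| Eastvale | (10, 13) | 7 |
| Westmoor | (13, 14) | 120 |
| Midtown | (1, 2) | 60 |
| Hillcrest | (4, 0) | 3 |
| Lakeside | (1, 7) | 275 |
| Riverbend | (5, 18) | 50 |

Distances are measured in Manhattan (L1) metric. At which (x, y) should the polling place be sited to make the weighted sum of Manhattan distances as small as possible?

Manhattan distance separates: Σwᵢ(|x−xᵢ|+|y−yᵢ|) = Σwᵢ|x−xᵢ| + Σwᵢ|y−yᵢ|, so x and y are optimised independently as 1-D weighted medians.
Total weight W = 619; half = 309.5.
x-coordinate, sorted with cumulative weight:
  x=1 (Midtown, w=60) cum 60
  x=1 (Lakeside, w=275) cum 335  ← median
  x=4 (Hillcrest, w=3) cum 338
  x=5 (Riverbend, w=50) cum 388
  x=6 (Northgate, w=4) cum 392
  x=10 (Eastvale, w=7) cum 399
  x=12 (Southcross, w=100) cum 499
  x=13 (Westmoor, w=120) cum 619
⇒ x* = 1
y-coordinate, sorted with cumulative weight:
  y=0 (Hillcrest, w=3) cum 3
  y=2 (Midtown, w=60) cum 63
  y=7 (Lakeside, w=275) cum 338  ← median
  y=11 (Northgate, w=4) cum 342
  y=13 (Eastvale, w=7) cum 349
  y=14 (Westmoor, w=120) cum 469
  y=18 (Riverbend, w=50) cum 519
  y=19 (Southcross, w=100) cum 619
⇒ y* = 7

(1, 7)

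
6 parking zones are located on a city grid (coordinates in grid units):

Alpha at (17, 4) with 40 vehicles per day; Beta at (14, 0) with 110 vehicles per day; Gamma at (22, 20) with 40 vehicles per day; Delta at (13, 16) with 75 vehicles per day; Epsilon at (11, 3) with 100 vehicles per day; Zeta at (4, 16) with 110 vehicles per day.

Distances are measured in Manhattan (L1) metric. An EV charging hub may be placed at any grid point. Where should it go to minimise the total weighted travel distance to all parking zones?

Manhattan distance separates: Σwᵢ(|x−xᵢ|+|y−yᵢ|) = Σwᵢ|x−xᵢ| + Σwᵢ|y−yᵢ|, so x and y are optimised independently as 1-D weighted medians.
Total weight W = 475; half = 237.5.
x-coordinate, sorted with cumulative weight:
  x=4 (Zeta, w=110) cum 110
  x=11 (Epsilon, w=100) cum 210
  x=13 (Delta, w=75) cum 285  ← median
  x=14 (Beta, w=110) cum 395
  x=17 (Alpha, w=40) cum 435
  x=22 (Gamma, w=40) cum 475
⇒ x* = 13
y-coordinate, sorted with cumulative weight:
  y=0 (Beta, w=110) cum 110
  y=3 (Epsilon, w=100) cum 210
  y=4 (Alpha, w=40) cum 250  ← median
  y=16 (Delta, w=75) cum 325
  y=16 (Zeta, w=110) cum 435
  y=20 (Gamma, w=40) cum 475
⇒ y* = 4

(13, 4)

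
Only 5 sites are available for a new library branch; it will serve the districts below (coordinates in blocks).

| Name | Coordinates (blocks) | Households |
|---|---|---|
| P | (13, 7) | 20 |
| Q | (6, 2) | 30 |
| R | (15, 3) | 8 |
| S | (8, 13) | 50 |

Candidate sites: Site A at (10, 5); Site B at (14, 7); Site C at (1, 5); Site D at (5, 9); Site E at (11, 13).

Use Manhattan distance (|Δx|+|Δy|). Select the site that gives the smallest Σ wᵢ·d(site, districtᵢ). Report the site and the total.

Site A, total 866 blocks

Total weighted distance at each candidate:
  Site A (10, 5): total = 866
  Site B (14, 7): total = 1050
  Site C (1, 5): total = 1398
  Site D (5, 9): total = 918
  Site E (11, 13): total = 902
Minimum is at Site A with total 866 blocks.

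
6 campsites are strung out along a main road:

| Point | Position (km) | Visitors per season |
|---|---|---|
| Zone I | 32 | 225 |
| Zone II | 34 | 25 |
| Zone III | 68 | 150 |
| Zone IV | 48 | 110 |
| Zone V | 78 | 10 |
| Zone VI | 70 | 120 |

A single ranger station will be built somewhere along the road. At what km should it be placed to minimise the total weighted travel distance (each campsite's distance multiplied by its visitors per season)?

x = 48

For a sum of weighted absolute distances on a line, the optimum is the weighted median (not the mean). Total weight W = 640; half-weight = 320.
Sort by position and accumulate weight:
  km 32 (Zone I, w=225) → cum 225
  km 34 (Zone II, w=25) → cum 250
  km 48 (Zone IV, w=110) → cum 360  ≥ 320 → median here
  km 68 (Zone III, w=150) → cum 510
  km 70 (Zone VI, w=120) → cum 630
  km 78 (Zone V, w=10) → cum 640
Optimal location: km 48.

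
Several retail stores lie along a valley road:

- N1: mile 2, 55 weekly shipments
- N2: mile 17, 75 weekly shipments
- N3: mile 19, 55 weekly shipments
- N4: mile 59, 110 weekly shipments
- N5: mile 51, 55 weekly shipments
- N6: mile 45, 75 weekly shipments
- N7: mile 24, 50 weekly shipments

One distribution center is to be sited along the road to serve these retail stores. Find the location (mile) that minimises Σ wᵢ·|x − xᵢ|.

x = 45

For a sum of weighted absolute distances on a line, the optimum is the weighted median (not the mean). Total weight W = 475; half-weight = 237.5.
Sort by position and accumulate weight:
  mile 2 (N1, w=55) → cum 55
  mile 17 (N2, w=75) → cum 130
  mile 19 (N3, w=55) → cum 185
  mile 24 (N7, w=50) → cum 235
  mile 45 (N6, w=75) → cum 310  ≥ 237.5 → median here
  mile 51 (N5, w=55) → cum 365
  mile 59 (N4, w=110) → cum 475
Optimal location: mile 45.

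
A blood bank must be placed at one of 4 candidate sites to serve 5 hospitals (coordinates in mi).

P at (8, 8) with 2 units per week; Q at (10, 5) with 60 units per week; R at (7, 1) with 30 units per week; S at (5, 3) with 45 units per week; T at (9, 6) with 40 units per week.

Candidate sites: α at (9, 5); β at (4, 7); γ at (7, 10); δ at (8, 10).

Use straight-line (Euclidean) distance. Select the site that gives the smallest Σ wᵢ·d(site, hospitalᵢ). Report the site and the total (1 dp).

α, total 441.7 mi

Total weighted distance at each candidate:
  α (9, 5): total = 441.7
  β (4, 7): total = 978.5
  γ (7, 10): total = 1130.8
  δ (8, 10): total = 1106.4
Minimum is at α with total 441.7 mi.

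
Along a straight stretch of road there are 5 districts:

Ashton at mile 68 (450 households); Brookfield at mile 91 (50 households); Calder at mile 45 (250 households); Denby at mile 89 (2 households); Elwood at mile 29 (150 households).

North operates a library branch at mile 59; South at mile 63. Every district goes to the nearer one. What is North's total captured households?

The indifferent point is the midpoint (59+63)/2 = 61; districts left of it (closer to North at 59) go to North, those right go to South.
  Elwood at 29 (w=150) → North
  Calder at 45 (w=250) → North
  Ashton at 68 (w=450) → South
  Denby at 89 (w=2) → South
  Brookfield at 91 (w=50) → South
North captures 400; South captures 502.

400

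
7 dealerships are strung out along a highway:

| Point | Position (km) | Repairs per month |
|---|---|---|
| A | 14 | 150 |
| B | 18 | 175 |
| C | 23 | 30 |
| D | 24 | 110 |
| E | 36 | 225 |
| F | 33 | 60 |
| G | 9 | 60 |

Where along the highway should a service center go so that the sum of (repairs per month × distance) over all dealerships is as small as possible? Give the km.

x = 23

For a sum of weighted absolute distances on a line, the optimum is the weighted median (not the mean). Total weight W = 810; half-weight = 405.
Sort by position and accumulate weight:
  km 9 (G, w=60) → cum 60
  km 14 (A, w=150) → cum 210
  km 18 (B, w=175) → cum 385
  km 23 (C, w=30) → cum 415  ≥ 405 → median here
  km 24 (D, w=110) → cum 525
  km 33 (F, w=60) → cum 585
  km 36 (E, w=225) → cum 810
Optimal location: km 23.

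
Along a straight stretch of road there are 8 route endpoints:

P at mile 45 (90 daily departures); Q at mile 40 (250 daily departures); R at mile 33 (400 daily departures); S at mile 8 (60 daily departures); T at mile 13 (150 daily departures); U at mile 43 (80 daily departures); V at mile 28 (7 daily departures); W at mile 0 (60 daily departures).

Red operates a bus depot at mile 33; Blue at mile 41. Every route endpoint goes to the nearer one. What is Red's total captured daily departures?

The indifferent point is the midpoint (33+41)/2 = 37; route endpoints left of it (closer to Red at 33) go to Red, those right go to Blue.
  W at 0 (w=60) → Red
  S at 8 (w=60) → Red
  T at 13 (w=150) → Red
  V at 28 (w=7) → Red
  R at 33 (w=400) → Red
  Q at 40 (w=250) → Blue
  U at 43 (w=80) → Blue
  P at 45 (w=90) → Blue
Red captures 677; Blue captures 420.

677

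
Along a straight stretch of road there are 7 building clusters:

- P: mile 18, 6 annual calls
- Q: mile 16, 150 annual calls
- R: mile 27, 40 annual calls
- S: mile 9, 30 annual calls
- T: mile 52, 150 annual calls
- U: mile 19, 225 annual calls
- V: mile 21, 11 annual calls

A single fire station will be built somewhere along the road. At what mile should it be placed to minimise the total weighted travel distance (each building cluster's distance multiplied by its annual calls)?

x = 19

For a sum of weighted absolute distances on a line, the optimum is the weighted median (not the mean). Total weight W = 612; half-weight = 306.
Sort by position and accumulate weight:
  mile 9 (S, w=30) → cum 30
  mile 16 (Q, w=150) → cum 180
  mile 18 (P, w=6) → cum 186
  mile 19 (U, w=225) → cum 411  ≥ 306 → median here
  mile 21 (V, w=11) → cum 422
  mile 27 (R, w=40) → cum 462
  mile 52 (T, w=150) → cum 612
Optimal location: mile 19.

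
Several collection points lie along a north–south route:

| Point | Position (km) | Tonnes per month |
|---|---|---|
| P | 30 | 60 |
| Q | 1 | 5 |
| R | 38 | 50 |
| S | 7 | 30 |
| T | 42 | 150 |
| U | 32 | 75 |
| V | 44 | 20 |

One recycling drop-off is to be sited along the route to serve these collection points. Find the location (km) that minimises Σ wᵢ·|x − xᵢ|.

For a sum of weighted absolute distances on a line, the optimum is the weighted median (not the mean). Total weight W = 390; half-weight = 195.
Sort by position and accumulate weight:
  km 1 (Q, w=5) → cum 5
  km 7 (S, w=30) → cum 35
  km 30 (P, w=60) → cum 95
  km 32 (U, w=75) → cum 170
  km 38 (R, w=50) → cum 220  ≥ 195 → median here
  km 42 (T, w=150) → cum 370
  km 44 (V, w=20) → cum 390
Optimal location: km 38.

x = 38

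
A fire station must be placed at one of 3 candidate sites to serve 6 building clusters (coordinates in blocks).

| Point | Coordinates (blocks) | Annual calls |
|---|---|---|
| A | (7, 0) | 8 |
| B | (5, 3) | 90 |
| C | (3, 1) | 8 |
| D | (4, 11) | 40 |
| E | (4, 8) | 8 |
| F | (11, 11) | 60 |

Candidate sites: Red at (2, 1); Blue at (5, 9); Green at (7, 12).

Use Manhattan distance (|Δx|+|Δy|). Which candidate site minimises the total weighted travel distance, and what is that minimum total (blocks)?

Blue, total 1324 blocks

Total weighted distance at each candidate:
  Red (2, 1): total = 2198
  Blue (5, 9): total = 1324
  Green (7, 12): total = 1722
Minimum is at Blue with total 1324 blocks.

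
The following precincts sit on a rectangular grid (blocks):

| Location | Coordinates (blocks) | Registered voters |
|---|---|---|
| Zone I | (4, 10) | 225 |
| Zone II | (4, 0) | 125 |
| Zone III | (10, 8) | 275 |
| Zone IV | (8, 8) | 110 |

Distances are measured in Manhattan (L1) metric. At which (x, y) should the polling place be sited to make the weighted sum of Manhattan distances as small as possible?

Manhattan distance separates: Σwᵢ(|x−xᵢ|+|y−yᵢ|) = Σwᵢ|x−xᵢ| + Σwᵢ|y−yᵢ|, so x and y are optimised independently as 1-D weighted medians.
Total weight W = 735; half = 367.5.
x-coordinate, sorted with cumulative weight:
  x=4 (Zone I, w=225) cum 225
  x=4 (Zone II, w=125) cum 350
  x=8 (Zone IV, w=110) cum 460  ← median
  x=10 (Zone III, w=275) cum 735
⇒ x* = 8
y-coordinate, sorted with cumulative weight:
  y=0 (Zone II, w=125) cum 125
  y=8 (Zone III, w=275) cum 400  ← median
  y=8 (Zone IV, w=110) cum 510
  y=10 (Zone I, w=225) cum 735
⇒ y* = 8

(8, 8)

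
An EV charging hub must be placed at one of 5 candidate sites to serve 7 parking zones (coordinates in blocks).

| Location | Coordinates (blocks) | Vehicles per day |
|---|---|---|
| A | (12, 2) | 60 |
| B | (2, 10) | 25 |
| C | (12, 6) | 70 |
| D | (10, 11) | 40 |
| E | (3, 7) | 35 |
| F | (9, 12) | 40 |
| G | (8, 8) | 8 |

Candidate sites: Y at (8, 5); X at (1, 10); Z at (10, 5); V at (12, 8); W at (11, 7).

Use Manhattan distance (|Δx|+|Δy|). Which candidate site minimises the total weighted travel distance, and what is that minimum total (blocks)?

Total weighted distance at each candidate:
  Y (8, 5): total = 1954
  X (1, 10): total = 3262
  Z (10, 5): total = 1750
  V (12, 8): total = 1662
  W (11, 7): total = 1592
Minimum is at W with total 1592 blocks.

W, total 1592 blocks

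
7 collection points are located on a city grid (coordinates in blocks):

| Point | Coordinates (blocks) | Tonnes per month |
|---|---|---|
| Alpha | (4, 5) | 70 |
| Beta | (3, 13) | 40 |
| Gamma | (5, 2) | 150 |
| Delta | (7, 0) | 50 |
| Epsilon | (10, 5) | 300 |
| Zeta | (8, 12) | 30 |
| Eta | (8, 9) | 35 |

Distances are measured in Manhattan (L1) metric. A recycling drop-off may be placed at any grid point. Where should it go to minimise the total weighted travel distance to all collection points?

(8, 5)

Manhattan distance separates: Σwᵢ(|x−xᵢ|+|y−yᵢ|) = Σwᵢ|x−xᵢ| + Σwᵢ|y−yᵢ|, so x and y are optimised independently as 1-D weighted medians.
Total weight W = 675; half = 337.5.
x-coordinate, sorted with cumulative weight:
  x=3 (Beta, w=40) cum 40
  x=4 (Alpha, w=70) cum 110
  x=5 (Gamma, w=150) cum 260
  x=7 (Delta, w=50) cum 310
  x=8 (Zeta, w=30) cum 340  ← median
  x=8 (Eta, w=35) cum 375
  x=10 (Epsilon, w=300) cum 675
⇒ x* = 8
y-coordinate, sorted with cumulative weight:
  y=0 (Delta, w=50) cum 50
  y=2 (Gamma, w=150) cum 200
  y=5 (Alpha, w=70) cum 270
  y=5 (Epsilon, w=300) cum 570  ← median
  y=9 (Eta, w=35) cum 605
  y=12 (Zeta, w=30) cum 635
  y=13 (Beta, w=40) cum 675
⇒ y* = 5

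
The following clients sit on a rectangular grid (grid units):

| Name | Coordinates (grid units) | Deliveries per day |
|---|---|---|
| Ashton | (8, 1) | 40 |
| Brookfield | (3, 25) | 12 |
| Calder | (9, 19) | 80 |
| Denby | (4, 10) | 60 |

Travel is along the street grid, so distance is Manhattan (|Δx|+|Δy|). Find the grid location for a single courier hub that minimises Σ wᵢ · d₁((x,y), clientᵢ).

Manhattan distance separates: Σwᵢ(|x−xᵢ|+|y−yᵢ|) = Σwᵢ|x−xᵢ| + Σwᵢ|y−yᵢ|, so x and y are optimised independently as 1-D weighted medians.
Total weight W = 192; half = 96.
x-coordinate, sorted with cumulative weight:
  x=3 (Brookfield, w=12) cum 12
  x=4 (Denby, w=60) cum 72
  x=8 (Ashton, w=40) cum 112  ← median
  x=9 (Calder, w=80) cum 192
⇒ x* = 8
y-coordinate, sorted with cumulative weight:
  y=1 (Ashton, w=40) cum 40
  y=10 (Denby, w=60) cum 100  ← median
  y=19 (Calder, w=80) cum 180
  y=25 (Brookfield, w=12) cum 192
⇒ y* = 10

(8, 10)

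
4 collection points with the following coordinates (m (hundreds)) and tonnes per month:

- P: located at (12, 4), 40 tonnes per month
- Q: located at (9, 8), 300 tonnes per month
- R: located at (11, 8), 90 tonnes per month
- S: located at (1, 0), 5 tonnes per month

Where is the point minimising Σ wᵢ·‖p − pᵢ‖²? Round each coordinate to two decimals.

(9.60, 7.54)

The minimiser of Σwᵢ‖p−pᵢ‖² is the weighted centroid p* = (Σwᵢpᵢ)/(Σwᵢ).
Σwᵢ = 435.
Σwᵢxᵢ = 40·12 + 300·9 + 90·11 + 5·1 = 4175.
Σwᵢyᵢ = 40·4 + 300·8 + 90·8 + 5·0 = 3280.
x* = 4175/435 = 9.60, y* = 3280/435 = 7.54.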